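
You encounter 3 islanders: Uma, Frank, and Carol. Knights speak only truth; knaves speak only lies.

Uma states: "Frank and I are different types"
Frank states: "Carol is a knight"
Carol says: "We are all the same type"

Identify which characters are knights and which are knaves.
Uma is a knight.
Frank is a knave.
Carol is a knave.

Verification:
- Uma (knight) says "Frank and I are different types" - this is TRUE because Uma is a knight and Frank is a knave.
- Frank (knave) says "Carol is a knight" - this is FALSE (a lie) because Carol is a knave.
- Carol (knave) says "We are all the same type" - this is FALSE (a lie) because Uma is a knight and Frank and Carol are knaves.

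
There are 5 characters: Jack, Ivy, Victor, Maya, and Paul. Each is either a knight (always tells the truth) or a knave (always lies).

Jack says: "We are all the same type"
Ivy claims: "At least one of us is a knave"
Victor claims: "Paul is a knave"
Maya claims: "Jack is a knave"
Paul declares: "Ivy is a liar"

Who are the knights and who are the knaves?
Jack is a knave.
Ivy is a knight.
Victor is a knight.
Maya is a knight.
Paul is a knave.

Verification:
- Jack (knave) says "We are all the same type" - this is FALSE (a lie) because Ivy, Victor, and Maya are knights and Jack and Paul are knaves.
- Ivy (knight) says "At least one of us is a knave" - this is TRUE because Jack and Paul are knaves.
- Victor (knight) says "Paul is a knave" - this is TRUE because Paul is a knave.
- Maya (knight) says "Jack is a knave" - this is TRUE because Jack is a knave.
- Paul (knave) says "Ivy is a liar" - this is FALSE (a lie) because Ivy is a knight.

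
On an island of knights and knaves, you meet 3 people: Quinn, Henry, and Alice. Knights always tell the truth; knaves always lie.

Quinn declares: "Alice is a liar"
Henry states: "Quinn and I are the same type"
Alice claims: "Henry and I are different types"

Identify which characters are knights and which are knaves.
Quinn is a knight.
Henry is a knave.
Alice is a knave.

Verification:
- Quinn (knight) says "Alice is a liar" - this is TRUE because Alice is a knave.
- Henry (knave) says "Quinn and I are the same type" - this is FALSE (a lie) because Henry is a knave and Quinn is a knight.
- Alice (knave) says "Henry and I are different types" - this is FALSE (a lie) because Alice is a knave and Henry is a knave.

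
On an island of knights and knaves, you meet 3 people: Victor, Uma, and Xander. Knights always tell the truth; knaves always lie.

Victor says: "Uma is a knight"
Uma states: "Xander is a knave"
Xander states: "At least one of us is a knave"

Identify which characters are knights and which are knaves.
Victor is a knave.
Uma is a knave.
Xander is a knight.

Verification:
- Victor (knave) says "Uma is a knight" - this is FALSE (a lie) because Uma is a knave.
- Uma (knave) says "Xander is a knave" - this is FALSE (a lie) because Xander is a knight.
- Xander (knight) says "At least one of us is a knave" - this is TRUE because Victor and Uma are knaves.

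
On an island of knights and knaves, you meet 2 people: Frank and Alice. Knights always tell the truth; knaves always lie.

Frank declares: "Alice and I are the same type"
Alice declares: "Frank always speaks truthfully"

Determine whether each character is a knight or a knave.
Frank is a knight.
Alice is a knight.

Verification:
- Frank (knight) says "Alice and I are the same type" - this is TRUE because Frank is a knight and Alice is a knight.
- Alice (knight) says "Frank always speaks truthfully" - this is TRUE because Frank is a knight.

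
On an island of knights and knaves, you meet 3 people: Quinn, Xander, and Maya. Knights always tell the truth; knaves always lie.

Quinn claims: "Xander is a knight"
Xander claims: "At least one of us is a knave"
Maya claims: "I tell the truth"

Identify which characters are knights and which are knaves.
Quinn is a knight.
Xander is a knight.
Maya is a knave.

Verification:
- Quinn (knight) says "Xander is a knight" - this is TRUE because Xander is a knight.
- Xander (knight) says "At least one of us is a knave" - this is TRUE because Maya is a knave.
- Maya (knave) says "I tell the truth" - this is FALSE (a lie) because Maya is a knave.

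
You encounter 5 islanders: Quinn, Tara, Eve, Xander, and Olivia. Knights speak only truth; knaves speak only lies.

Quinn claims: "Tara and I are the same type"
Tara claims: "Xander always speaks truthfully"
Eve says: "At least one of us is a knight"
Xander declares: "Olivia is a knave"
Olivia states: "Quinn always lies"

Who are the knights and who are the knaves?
Quinn is a knight.
Tara is a knight.
Eve is a knight.
Xander is a knight.
Olivia is a knave.

Verification:
- Quinn (knight) says "Tara and I are the same type" - this is TRUE because Quinn is a knight and Tara is a knight.
- Tara (knight) says "Xander always speaks truthfully" - this is TRUE because Xander is a knight.
- Eve (knight) says "At least one of us is a knight" - this is TRUE because Quinn, Tara, Eve, and Xander are knights.
- Xander (knight) says "Olivia is a knave" - this is TRUE because Olivia is a knave.
- Olivia (knave) says "Quinn always lies" - this is FALSE (a lie) because Quinn is a knight.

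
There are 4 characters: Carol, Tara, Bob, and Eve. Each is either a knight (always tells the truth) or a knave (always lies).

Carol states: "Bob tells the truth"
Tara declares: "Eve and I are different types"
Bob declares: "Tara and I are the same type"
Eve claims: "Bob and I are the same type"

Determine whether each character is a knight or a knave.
Carol is a knight.
Tara is a knight.
Bob is a knight.
Eve is a knave.

Verification:
- Carol (knight) says "Bob tells the truth" - this is TRUE because Bob is a knight.
- Tara (knight) says "Eve and I are different types" - this is TRUE because Tara is a knight and Eve is a knave.
- Bob (knight) says "Tara and I are the same type" - this is TRUE because Bob is a knight and Tara is a knight.
- Eve (knave) says "Bob and I are the same type" - this is FALSE (a lie) because Eve is a knave and Bob is a knight.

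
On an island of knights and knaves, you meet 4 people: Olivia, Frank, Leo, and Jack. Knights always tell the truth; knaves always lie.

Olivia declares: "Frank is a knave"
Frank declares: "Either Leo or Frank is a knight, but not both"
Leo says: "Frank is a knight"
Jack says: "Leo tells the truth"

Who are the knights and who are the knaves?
Olivia is a knight.
Frank is a knave.
Leo is a knave.
Jack is a knave.

Verification:
- Olivia (knight) says "Frank is a knave" - this is TRUE because Frank is a knave.
- Frank (knave) says "Either Leo or Frank is a knight, but not both" - this is FALSE (a lie) because Leo is a knave and Frank is a knave.
- Leo (knave) says "Frank is a knight" - this is FALSE (a lie) because Frank is a knave.
- Jack (knave) says "Leo tells the truth" - this is FALSE (a lie) because Leo is a knave.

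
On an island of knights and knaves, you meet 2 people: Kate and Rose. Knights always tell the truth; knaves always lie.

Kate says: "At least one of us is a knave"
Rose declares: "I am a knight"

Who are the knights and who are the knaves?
Kate is a knight.
Rose is a knave.

Verification:
- Kate (knight) says "At least one of us is a knave" - this is TRUE because Rose is a knave.
- Rose (knave) says "I am a knight" - this is FALSE (a lie) because Rose is a knave.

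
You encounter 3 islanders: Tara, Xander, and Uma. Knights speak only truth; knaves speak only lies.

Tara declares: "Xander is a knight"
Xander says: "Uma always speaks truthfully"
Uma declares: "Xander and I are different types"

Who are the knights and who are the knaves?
Tara is a knave.
Xander is a knave.
Uma is a knave.

Verification:
- Tara (knave) says "Xander is a knight" - this is FALSE (a lie) because Xander is a knave.
- Xander (knave) says "Uma always speaks truthfully" - this is FALSE (a lie) because Uma is a knave.
- Uma (knave) says "Xander and I are different types" - this is FALSE (a lie) because Uma is a knave and Xander is a knave.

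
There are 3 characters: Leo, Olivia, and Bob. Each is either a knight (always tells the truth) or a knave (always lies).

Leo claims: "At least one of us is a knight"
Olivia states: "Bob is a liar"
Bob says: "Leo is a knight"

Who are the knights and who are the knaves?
Leo is a knight.
Olivia is a knave.
Bob is a knight.

Verification:
- Leo (knight) says "At least one of us is a knight" - this is TRUE because Leo and Bob are knights.
- Olivia (knave) says "Bob is a liar" - this is FALSE (a lie) because Bob is a knight.
- Bob (knight) says "Leo is a knight" - this is TRUE because Leo is a knight.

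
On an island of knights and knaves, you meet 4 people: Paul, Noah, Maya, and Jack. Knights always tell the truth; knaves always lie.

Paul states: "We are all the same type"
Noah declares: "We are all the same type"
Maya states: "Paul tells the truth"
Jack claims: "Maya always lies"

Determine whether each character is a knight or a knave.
Paul is a knave.
Noah is a knave.
Maya is a knave.
Jack is a knight.

Verification:
- Paul (knave) says "We are all the same type" - this is FALSE (a lie) because Jack is a knight and Paul, Noah, and Maya are knaves.
- Noah (knave) says "We are all the same type" - this is FALSE (a lie) because Jack is a knight and Paul, Noah, and Maya are knaves.
- Maya (knave) says "Paul tells the truth" - this is FALSE (a lie) because Paul is a knave.
- Jack (knight) says "Maya always lies" - this is TRUE because Maya is a knave.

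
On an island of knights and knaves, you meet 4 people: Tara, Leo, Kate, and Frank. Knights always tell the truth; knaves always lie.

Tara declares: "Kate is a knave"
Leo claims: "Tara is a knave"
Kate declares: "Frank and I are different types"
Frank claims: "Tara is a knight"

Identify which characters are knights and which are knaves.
Tara is a knave.
Leo is a knight.
Kate is a knight.
Frank is a knave.

Verification:
- Tara (knave) says "Kate is a knave" - this is FALSE (a lie) because Kate is a knight.
- Leo (knight) says "Tara is a knave" - this is TRUE because Tara is a knave.
- Kate (knight) says "Frank and I are different types" - this is TRUE because Kate is a knight and Frank is a knave.
- Frank (knave) says "Tara is a knight" - this is FALSE (a lie) because Tara is a knave.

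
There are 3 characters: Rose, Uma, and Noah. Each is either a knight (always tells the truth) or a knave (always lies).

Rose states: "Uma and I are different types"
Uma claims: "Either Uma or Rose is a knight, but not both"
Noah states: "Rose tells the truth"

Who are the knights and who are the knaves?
Rose is a knave.
Uma is a knave.
Noah is a knave.

Verification:
- Rose (knave) says "Uma and I are different types" - this is FALSE (a lie) because Rose is a knave and Uma is a knave.
- Uma (knave) says "Either Uma or Rose is a knight, but not both" - this is FALSE (a lie) because Uma is a knave and Rose is a knave.
- Noah (knave) says "Rose tells the truth" - this is FALSE (a lie) because Rose is a knave.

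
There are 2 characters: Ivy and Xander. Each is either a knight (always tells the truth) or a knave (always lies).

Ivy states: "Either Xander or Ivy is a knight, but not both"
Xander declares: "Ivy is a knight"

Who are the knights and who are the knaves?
Ivy is a knave.
Xander is a knave.

Verification:
- Ivy (knave) says "Either Xander or Ivy is a knight, but not both" - this is FALSE (a lie) because Xander is a knave and Ivy is a knave.
- Xander (knave) says "Ivy is a knight" - this is FALSE (a lie) because Ivy is a knave.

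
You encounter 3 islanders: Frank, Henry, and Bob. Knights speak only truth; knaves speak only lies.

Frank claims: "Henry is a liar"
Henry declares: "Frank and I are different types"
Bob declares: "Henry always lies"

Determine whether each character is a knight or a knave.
Frank is a knave.
Henry is a knight.
Bob is a knave.

Verification:
- Frank (knave) says "Henry is a liar" - this is FALSE (a lie) because Henry is a knight.
- Henry (knight) says "Frank and I are different types" - this is TRUE because Henry is a knight and Frank is a knave.
- Bob (knave) says "Henry always lies" - this is FALSE (a lie) because Henry is a knight.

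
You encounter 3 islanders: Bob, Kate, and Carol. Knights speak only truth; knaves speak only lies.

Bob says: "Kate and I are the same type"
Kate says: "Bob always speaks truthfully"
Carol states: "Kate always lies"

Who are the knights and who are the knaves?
Bob is a knight.
Kate is a knight.
Carol is a knave.

Verification:
- Bob (knight) says "Kate and I are the same type" - this is TRUE because Bob is a knight and Kate is a knight.
- Kate (knight) says "Bob always speaks truthfully" - this is TRUE because Bob is a knight.
- Carol (knave) says "Kate always lies" - this is FALSE (a lie) because Kate is a knight.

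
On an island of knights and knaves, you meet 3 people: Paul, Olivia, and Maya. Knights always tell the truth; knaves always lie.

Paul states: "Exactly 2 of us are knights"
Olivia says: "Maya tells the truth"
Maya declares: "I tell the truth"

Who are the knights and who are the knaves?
Paul is a knave.
Olivia is a knave.
Maya is a knave.

Verification:
- Paul (knave) says "Exactly 2 of us are knights" - this is FALSE (a lie) because there are 0 knights.
- Olivia (knave) says "Maya tells the truth" - this is FALSE (a lie) because Maya is a knave.
- Maya (knave) says "I tell the truth" - this is FALSE (a lie) because Maya is a knave.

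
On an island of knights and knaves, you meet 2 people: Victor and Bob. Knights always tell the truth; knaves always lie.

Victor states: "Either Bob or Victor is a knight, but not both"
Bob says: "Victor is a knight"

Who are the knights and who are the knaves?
Victor is a knave.
Bob is a knave.

Verification:
- Victor (knave) says "Either Bob or Victor is a knight, but not both" - this is FALSE (a lie) because Bob is a knave and Victor is a knave.
- Bob (knave) says "Victor is a knight" - this is FALSE (a lie) because Victor is a knave.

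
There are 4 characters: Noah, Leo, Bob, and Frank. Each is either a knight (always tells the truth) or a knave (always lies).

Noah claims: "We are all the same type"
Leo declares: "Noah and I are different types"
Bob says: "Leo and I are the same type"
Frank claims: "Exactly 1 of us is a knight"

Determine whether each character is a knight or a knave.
Noah is a knave.
Leo is a knight.
Bob is a knight.
Frank is a knave.

Verification:
- Noah (knave) says "We are all the same type" - this is FALSE (a lie) because Leo and Bob are knights and Noah and Frank are knaves.
- Leo (knight) says "Noah and I are different types" - this is TRUE because Leo is a knight and Noah is a knave.
- Bob (knight) says "Leo and I are the same type" - this is TRUE because Bob is a knight and Leo is a knight.
- Frank (knave) says "Exactly 1 of us is a knight" - this is FALSE (a lie) because there are 2 knights.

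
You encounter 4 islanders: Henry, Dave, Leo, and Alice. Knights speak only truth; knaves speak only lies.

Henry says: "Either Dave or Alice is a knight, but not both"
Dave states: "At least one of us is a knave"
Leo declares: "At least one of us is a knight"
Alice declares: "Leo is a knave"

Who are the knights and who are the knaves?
Henry is a knight.
Dave is a knight.
Leo is a knight.
Alice is a knave.

Verification:
- Henry (knight) says "Either Dave or Alice is a knight, but not both" - this is TRUE because Dave is a knight and Alice is a knave.
- Dave (knight) says "At least one of us is a knave" - this is TRUE because Alice is a knave.
- Leo (knight) says "At least one of us is a knight" - this is TRUE because Henry, Dave, and Leo are knights.
- Alice (knave) says "Leo is a knave" - this is FALSE (a lie) because Leo is a knight.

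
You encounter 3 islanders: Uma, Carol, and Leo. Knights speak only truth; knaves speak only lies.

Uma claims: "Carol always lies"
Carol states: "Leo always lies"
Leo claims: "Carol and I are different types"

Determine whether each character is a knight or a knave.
Uma is a knight.
Carol is a knave.
Leo is a knight.

Verification:
- Uma (knight) says "Carol always lies" - this is TRUE because Carol is a knave.
- Carol (knave) says "Leo always lies" - this is FALSE (a lie) because Leo is a knight.
- Leo (knight) says "Carol and I are different types" - this is TRUE because Leo is a knight and Carol is a knave.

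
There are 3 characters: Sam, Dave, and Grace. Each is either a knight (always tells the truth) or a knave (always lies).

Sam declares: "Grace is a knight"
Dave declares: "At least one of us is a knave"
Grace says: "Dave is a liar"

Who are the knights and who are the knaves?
Sam is a knave.
Dave is a knight.
Grace is a knave.

Verification:
- Sam (knave) says "Grace is a knight" - this is FALSE (a lie) because Grace is a knave.
- Dave (knight) says "At least one of us is a knave" - this is TRUE because Sam and Grace are knaves.
- Grace (knave) says "Dave is a liar" - this is FALSE (a lie) because Dave is a knight.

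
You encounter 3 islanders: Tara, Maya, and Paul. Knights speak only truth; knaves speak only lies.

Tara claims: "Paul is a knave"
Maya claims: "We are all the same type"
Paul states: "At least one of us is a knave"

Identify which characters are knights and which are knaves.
Tara is a knave.
Maya is a knave.
Paul is a knight.

Verification:
- Tara (knave) says "Paul is a knave" - this is FALSE (a lie) because Paul is a knight.
- Maya (knave) says "We are all the same type" - this is FALSE (a lie) because Paul is a knight and Tara and Maya are knaves.
- Paul (knight) says "At least one of us is a knave" - this is TRUE because Tara and Maya are knaves.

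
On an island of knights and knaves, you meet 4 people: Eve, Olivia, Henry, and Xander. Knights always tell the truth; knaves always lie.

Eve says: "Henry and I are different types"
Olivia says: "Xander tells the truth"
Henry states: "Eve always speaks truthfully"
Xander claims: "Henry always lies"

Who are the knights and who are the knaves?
Eve is a knave.
Olivia is a knight.
Henry is a knave.
Xander is a knight.

Verification:
- Eve (knave) says "Henry and I are different types" - this is FALSE (a lie) because Eve is a knave and Henry is a knave.
- Olivia (knight) says "Xander tells the truth" - this is TRUE because Xander is a knight.
- Henry (knave) says "Eve always speaks truthfully" - this is FALSE (a lie) because Eve is a knave.
- Xander (knight) says "Henry always lies" - this is TRUE because Henry is a knave.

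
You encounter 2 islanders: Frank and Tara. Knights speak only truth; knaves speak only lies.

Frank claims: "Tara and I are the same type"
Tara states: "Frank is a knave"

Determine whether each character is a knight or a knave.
Frank is a knave.
Tara is a knight.

Verification:
- Frank (knave) says "Tara and I are the same type" - this is FALSE (a lie) because Frank is a knave and Tara is a knight.
- Tara (knight) says "Frank is a knave" - this is TRUE because Frank is a knave.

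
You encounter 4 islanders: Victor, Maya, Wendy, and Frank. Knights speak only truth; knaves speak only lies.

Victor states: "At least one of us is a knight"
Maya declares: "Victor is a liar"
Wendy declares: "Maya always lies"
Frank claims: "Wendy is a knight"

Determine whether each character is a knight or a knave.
Victor is a knight.
Maya is a knave.
Wendy is a knight.
Frank is a knight.

Verification:
- Victor (knight) says "At least one of us is a knight" - this is TRUE because Victor, Wendy, and Frank are knights.
- Maya (knave) says "Victor is a liar" - this is FALSE (a lie) because Victor is a knight.
- Wendy (knight) says "Maya always lies" - this is TRUE because Maya is a knave.
- Frank (knight) says "Wendy is a knight" - this is TRUE because Wendy is a knight.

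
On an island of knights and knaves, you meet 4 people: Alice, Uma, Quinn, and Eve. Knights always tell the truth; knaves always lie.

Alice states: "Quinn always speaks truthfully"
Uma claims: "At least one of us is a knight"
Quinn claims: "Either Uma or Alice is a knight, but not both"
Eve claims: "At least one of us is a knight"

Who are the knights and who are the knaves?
Alice is a knave.
Uma is a knave.
Quinn is a knave.
Eve is a knave.

Verification:
- Alice (knave) says "Quinn always speaks truthfully" - this is FALSE (a lie) because Quinn is a knave.
- Uma (knave) says "At least one of us is a knight" - this is FALSE (a lie) because no one is a knight.
- Quinn (knave) says "Either Uma or Alice is a knight, but not both" - this is FALSE (a lie) because Uma is a knave and Alice is a knave.
- Eve (knave) says "At least one of us is a knight" - this is FALSE (a lie) because no one is a knight.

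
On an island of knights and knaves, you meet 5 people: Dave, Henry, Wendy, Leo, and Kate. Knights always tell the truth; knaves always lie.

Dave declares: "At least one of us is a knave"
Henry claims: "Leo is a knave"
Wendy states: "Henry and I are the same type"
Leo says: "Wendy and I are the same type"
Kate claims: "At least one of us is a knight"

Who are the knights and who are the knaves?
Dave is a knight.
Henry is a knight.
Wendy is a knight.
Leo is a knave.
Kate is a knight.

Verification:
- Dave (knight) says "At least one of us is a knave" - this is TRUE because Leo is a knave.
- Henry (knight) says "Leo is a knave" - this is TRUE because Leo is a knave.
- Wendy (knight) says "Henry and I are the same type" - this is TRUE because Wendy is a knight and Henry is a knight.
- Leo (knave) says "Wendy and I are the same type" - this is FALSE (a lie) because Leo is a knave and Wendy is a knight.
- Kate (knight) says "At least one of us is a knight" - this is TRUE because Dave, Henry, Wendy, and Kate are knights.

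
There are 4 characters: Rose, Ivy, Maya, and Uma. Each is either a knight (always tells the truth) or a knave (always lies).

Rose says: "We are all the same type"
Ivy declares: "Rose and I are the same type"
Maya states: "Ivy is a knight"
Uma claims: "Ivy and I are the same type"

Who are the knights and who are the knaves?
Rose is a knight.
Ivy is a knight.
Maya is a knight.
Uma is a knight.

Verification:
- Rose (knight) says "We are all the same type" - this is TRUE because Rose, Ivy, Maya, and Uma are knights.
- Ivy (knight) says "Rose and I are the same type" - this is TRUE because Ivy is a knight and Rose is a knight.
- Maya (knight) says "Ivy is a knight" - this is TRUE because Ivy is a knight.
- Uma (knight) says "Ivy and I are the same type" - this is TRUE because Uma is a knight and Ivy is a knight.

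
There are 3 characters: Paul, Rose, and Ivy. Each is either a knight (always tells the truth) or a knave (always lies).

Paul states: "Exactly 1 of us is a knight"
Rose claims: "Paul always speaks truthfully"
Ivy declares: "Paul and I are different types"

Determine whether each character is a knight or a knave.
Paul is a knave.
Rose is a knave.
Ivy is a knave.

Verification:
- Paul (knave) says "Exactly 1 of us is a knight" - this is FALSE (a lie) because there are 0 knights.
- Rose (knave) says "Paul always speaks truthfully" - this is FALSE (a lie) because Paul is a knave.
- Ivy (knave) says "Paul and I are different types" - this is FALSE (a lie) because Ivy is a knave and Paul is a knave.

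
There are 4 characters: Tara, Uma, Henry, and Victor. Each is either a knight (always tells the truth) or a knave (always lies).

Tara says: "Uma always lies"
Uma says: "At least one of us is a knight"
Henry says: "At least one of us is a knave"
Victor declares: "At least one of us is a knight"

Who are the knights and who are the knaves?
Tara is a knave.
Uma is a knight.
Henry is a knight.
Victor is a knight.

Verification:
- Tara (knave) says "Uma always lies" - this is FALSE (a lie) because Uma is a knight.
- Uma (knight) says "At least one of us is a knight" - this is TRUE because Uma, Henry, and Victor are knights.
- Henry (knight) says "At least one of us is a knave" - this is TRUE because Tara is a knave.
- Victor (knight) says "At least one of us is a knight" - this is TRUE because Uma, Henry, and Victor are knights.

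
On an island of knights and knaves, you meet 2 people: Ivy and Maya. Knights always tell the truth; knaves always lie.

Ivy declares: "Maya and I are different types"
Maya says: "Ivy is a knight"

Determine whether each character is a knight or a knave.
Ivy is a knave.
Maya is a knave.

Verification:
- Ivy (knave) says "Maya and I are different types" - this is FALSE (a lie) because Ivy is a knave and Maya is a knave.
- Maya (knave) says "Ivy is a knight" - this is FALSE (a lie) because Ivy is a knave.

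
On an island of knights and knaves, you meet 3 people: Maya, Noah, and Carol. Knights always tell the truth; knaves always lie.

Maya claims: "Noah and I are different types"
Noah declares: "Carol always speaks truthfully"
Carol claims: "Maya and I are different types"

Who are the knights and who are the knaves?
Maya is a knave.
Noah is a knave.
Carol is a knave.

Verification:
- Maya (knave) says "Noah and I are different types" - this is FALSE (a lie) because Maya is a knave and Noah is a knave.
- Noah (knave) says "Carol always speaks truthfully" - this is FALSE (a lie) because Carol is a knave.
- Carol (knave) says "Maya and I are different types" - this is FALSE (a lie) because Carol is a knave and Maya is a knave.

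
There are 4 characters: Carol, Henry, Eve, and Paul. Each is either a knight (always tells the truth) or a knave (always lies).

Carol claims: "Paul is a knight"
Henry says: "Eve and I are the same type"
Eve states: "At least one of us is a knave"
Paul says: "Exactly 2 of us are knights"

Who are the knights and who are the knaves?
Carol is a knave.
Henry is a knave.
Eve is a knight.
Paul is a knave.

Verification:
- Carol (knave) says "Paul is a knight" - this is FALSE (a lie) because Paul is a knave.
- Henry (knave) says "Eve and I are the same type" - this is FALSE (a lie) because Henry is a knave and Eve is a knight.
- Eve (knight) says "At least one of us is a knave" - this is TRUE because Carol, Henry, and Paul are knaves.
- Paul (knave) says "Exactly 2 of us are knights" - this is FALSE (a lie) because there are 1 knights.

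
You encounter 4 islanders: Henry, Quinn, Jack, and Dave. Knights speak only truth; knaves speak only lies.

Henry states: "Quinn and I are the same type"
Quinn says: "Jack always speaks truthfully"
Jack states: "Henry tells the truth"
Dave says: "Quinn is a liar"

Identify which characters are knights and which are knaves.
Henry is a knight.
Quinn is a knight.
Jack is a knight.
Dave is a knave.

Verification:
- Henry (knight) says "Quinn and I are the same type" - this is TRUE because Henry is a knight and Quinn is a knight.
- Quinn (knight) says "Jack always speaks truthfully" - this is TRUE because Jack is a knight.
- Jack (knight) says "Henry tells the truth" - this is TRUE because Henry is a knight.
- Dave (knave) says "Quinn is a liar" - this is FALSE (a lie) because Quinn is a knight.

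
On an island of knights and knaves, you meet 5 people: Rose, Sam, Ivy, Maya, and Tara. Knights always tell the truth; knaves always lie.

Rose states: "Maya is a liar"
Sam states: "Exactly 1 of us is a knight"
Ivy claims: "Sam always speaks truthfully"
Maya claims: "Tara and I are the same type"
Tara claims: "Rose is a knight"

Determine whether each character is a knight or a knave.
Rose is a knight.
Sam is a knave.
Ivy is a knave.
Maya is a knave.
Tara is a knight.

Verification:
- Rose (knight) says "Maya is a liar" - this is TRUE because Maya is a knave.
- Sam (knave) says "Exactly 1 of us is a knight" - this is FALSE (a lie) because there are 2 knights.
- Ivy (knave) says "Sam always speaks truthfully" - this is FALSE (a lie) because Sam is a knave.
- Maya (knave) says "Tara and I are the same type" - this is FALSE (a lie) because Maya is a knave and Tara is a knight.
- Tara (knight) says "Rose is a knight" - this is TRUE because Rose is a knight.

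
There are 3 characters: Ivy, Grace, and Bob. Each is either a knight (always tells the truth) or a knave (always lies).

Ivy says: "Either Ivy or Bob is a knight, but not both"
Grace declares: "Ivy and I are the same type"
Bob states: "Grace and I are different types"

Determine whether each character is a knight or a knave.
Ivy is a knight.
Grace is a knave.
Bob is a knave.

Verification:
- Ivy (knight) says "Either Ivy or Bob is a knight, but not both" - this is TRUE because Ivy is a knight and Bob is a knave.
- Grace (knave) says "Ivy and I are the same type" - this is FALSE (a lie) because Grace is a knave and Ivy is a knight.
- Bob (knave) says "Grace and I are different types" - this is FALSE (a lie) because Bob is a knave and Grace is a knave.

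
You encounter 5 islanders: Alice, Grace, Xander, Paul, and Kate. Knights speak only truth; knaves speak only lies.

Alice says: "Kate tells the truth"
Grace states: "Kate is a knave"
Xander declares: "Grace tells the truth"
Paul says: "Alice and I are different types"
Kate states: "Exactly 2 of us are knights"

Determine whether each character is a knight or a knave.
Alice is a knave.
Grace is a knight.
Xander is a knight.
Paul is a knight.
Kate is a knave.

Verification:
- Alice (knave) says "Kate tells the truth" - this is FALSE (a lie) because Kate is a knave.
- Grace (knight) says "Kate is a knave" - this is TRUE because Kate is a knave.
- Xander (knight) says "Grace tells the truth" - this is TRUE because Grace is a knight.
- Paul (knight) says "Alice and I are different types" - this is TRUE because Paul is a knight and Alice is a knave.
- Kate (knave) says "Exactly 2 of us are knights" - this is FALSE (a lie) because there are 3 knights.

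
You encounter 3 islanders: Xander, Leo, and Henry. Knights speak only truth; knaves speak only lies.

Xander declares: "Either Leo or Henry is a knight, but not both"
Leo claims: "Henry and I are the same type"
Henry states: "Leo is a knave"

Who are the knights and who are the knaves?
Xander is a knight.
Leo is a knave.
Henry is a knight.

Verification:
- Xander (knight) says "Either Leo or Henry is a knight, but not both" - this is TRUE because Leo is a knave and Henry is a knight.
- Leo (knave) says "Henry and I are the same type" - this is FALSE (a lie) because Leo is a knave and Henry is a knight.
- Henry (knight) says "Leo is a knave" - this is TRUE because Leo is a knave.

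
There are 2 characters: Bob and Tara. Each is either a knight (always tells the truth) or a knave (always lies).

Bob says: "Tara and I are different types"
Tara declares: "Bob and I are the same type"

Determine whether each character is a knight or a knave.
Bob is a knight.
Tara is a knave.

Verification:
- Bob (knight) says "Tara and I are different types" - this is TRUE because Bob is a knight and Tara is a knave.
- Tara (knave) says "Bob and I are the same type" - this is FALSE (a lie) because Tara is a knave and Bob is a knight.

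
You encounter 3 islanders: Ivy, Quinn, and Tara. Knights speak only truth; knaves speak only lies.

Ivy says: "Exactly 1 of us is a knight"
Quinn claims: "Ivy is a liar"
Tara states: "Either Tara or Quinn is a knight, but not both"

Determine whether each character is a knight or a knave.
Ivy is a knight.
Quinn is a knave.
Tara is a knave.

Verification:
- Ivy (knight) says "Exactly 1 of us is a knight" - this is TRUE because there are 1 knights.
- Quinn (knave) says "Ivy is a liar" - this is FALSE (a lie) because Ivy is a knight.
- Tara (knave) says "Either Tara or Quinn is a knight, but not both" - this is FALSE (a lie) because Tara is a knave and Quinn is a knave.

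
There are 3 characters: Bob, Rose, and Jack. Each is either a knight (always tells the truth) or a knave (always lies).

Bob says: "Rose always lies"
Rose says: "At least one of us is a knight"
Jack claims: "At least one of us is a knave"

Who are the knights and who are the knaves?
Bob is a knave.
Rose is a knight.
Jack is a knight.

Verification:
- Bob (knave) says "Rose always lies" - this is FALSE (a lie) because Rose is a knight.
- Rose (knight) says "At least one of us is a knight" - this is TRUE because Rose and Jack are knights.
- Jack (knight) says "At least one of us is a knave" - this is TRUE because Bob is a knave.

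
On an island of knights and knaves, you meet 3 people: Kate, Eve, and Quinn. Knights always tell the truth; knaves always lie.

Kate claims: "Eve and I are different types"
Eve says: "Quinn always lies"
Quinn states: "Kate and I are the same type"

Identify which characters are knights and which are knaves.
Kate is a knight.
Eve is a knave.
Quinn is a knight.

Verification:
- Kate (knight) says "Eve and I are different types" - this is TRUE because Kate is a knight and Eve is a knave.
- Eve (knave) says "Quinn always lies" - this is FALSE (a lie) because Quinn is a knight.
- Quinn (knight) says "Kate and I are the same type" - this is TRUE because Quinn is a knight and Kate is a knight.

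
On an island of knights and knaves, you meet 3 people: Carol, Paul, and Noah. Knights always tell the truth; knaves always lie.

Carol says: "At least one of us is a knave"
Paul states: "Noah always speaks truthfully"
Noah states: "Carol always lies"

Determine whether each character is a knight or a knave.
Carol is a knight.
Paul is a knave.
Noah is a knave.

Verification:
- Carol (knight) says "At least one of us is a knave" - this is TRUE because Paul and Noah are knaves.
- Paul (knave) says "Noah always speaks truthfully" - this is FALSE (a lie) because Noah is a knave.
- Noah (knave) says "Carol always lies" - this is FALSE (a lie) because Carol is a knight.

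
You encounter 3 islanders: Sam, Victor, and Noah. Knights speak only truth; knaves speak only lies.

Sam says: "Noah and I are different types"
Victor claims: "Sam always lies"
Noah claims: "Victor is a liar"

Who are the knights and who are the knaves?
Sam is a knave.
Victor is a knight.
Noah is a knave.

Verification:
- Sam (knave) says "Noah and I are different types" - this is FALSE (a lie) because Sam is a knave and Noah is a knave.
- Victor (knight) says "Sam always lies" - this is TRUE because Sam is a knave.
- Noah (knave) says "Victor is a liar" - this is FALSE (a lie) because Victor is a knight.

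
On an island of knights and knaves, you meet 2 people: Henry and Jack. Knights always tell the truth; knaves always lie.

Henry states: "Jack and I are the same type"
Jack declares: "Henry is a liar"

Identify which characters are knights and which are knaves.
Henry is a knave.
Jack is a knight.

Verification:
- Henry (knave) says "Jack and I are the same type" - this is FALSE (a lie) because Henry is a knave and Jack is a knight.
- Jack (knight) says "Henry is a liar" - this is TRUE because Henry is a knave.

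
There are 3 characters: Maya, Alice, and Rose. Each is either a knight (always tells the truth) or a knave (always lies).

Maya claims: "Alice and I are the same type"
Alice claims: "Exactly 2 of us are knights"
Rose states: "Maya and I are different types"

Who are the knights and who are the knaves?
Maya is a knave.
Alice is a knight.
Rose is a knight.

Verification:
- Maya (knave) says "Alice and I are the same type" - this is FALSE (a lie) because Maya is a knave and Alice is a knight.
- Alice (knight) says "Exactly 2 of us are knights" - this is TRUE because there are 2 knights.
- Rose (knight) says "Maya and I are different types" - this is TRUE because Rose is a knight and Maya is a knave.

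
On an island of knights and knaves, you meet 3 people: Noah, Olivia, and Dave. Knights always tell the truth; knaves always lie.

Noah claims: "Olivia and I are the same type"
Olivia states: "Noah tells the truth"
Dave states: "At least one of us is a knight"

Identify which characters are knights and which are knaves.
Noah is a knight.
Olivia is a knight.
Dave is a knight.

Verification:
- Noah (knight) says "Olivia and I are the same type" - this is TRUE because Noah is a knight and Olivia is a knight.
- Olivia (knight) says "Noah tells the truth" - this is TRUE because Noah is a knight.
- Dave (knight) says "At least one of us is a knight" - this is TRUE because Noah, Olivia, and Dave are knights.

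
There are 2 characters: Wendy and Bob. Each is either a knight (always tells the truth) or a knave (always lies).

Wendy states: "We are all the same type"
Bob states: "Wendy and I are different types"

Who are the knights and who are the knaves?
Wendy is a knave.
Bob is a knight.

Verification:
- Wendy (knave) says "We are all the same type" - this is FALSE (a lie) because Bob is a knight and Wendy is a knave.
- Bob (knight) says "Wendy and I are different types" - this is TRUE because Bob is a knight and Wendy is a knave.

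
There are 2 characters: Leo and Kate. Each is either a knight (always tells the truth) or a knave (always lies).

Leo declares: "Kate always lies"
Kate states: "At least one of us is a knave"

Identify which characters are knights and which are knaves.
Leo is a knave.
Kate is a knight.

Verification:
- Leo (knave) says "Kate always lies" - this is FALSE (a lie) because Kate is a knight.
- Kate (knight) says "At least one of us is a knave" - this is TRUE because Leo is a knave.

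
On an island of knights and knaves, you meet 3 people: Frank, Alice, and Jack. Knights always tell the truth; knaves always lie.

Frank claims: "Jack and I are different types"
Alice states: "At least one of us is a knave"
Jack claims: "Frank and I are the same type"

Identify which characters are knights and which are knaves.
Frank is a knight.
Alice is a knight.
Jack is a knave.

Verification:
- Frank (knight) says "Jack and I are different types" - this is TRUE because Frank is a knight and Jack is a knave.
- Alice (knight) says "At least one of us is a knave" - this is TRUE because Jack is a knave.
- Jack (knave) says "Frank and I are the same type" - this is FALSE (a lie) because Jack is a knave and Frank is a knight.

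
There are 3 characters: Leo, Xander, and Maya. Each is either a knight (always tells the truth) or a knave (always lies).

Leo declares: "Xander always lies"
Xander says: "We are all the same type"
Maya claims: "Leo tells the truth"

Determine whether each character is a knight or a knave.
Leo is a knight.
Xander is a knave.
Maya is a knight.

Verification:
- Leo (knight) says "Xander always lies" - this is TRUE because Xander is a knave.
- Xander (knave) says "We are all the same type" - this is FALSE (a lie) because Leo and Maya are knights and Xander is a knave.
- Maya (knight) says "Leo tells the truth" - this is TRUE because Leo is a knight.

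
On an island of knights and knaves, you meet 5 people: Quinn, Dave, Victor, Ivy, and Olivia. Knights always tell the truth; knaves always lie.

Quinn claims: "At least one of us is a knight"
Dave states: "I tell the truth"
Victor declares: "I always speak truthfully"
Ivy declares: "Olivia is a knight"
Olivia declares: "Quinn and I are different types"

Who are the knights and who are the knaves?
Quinn is a knave.
Dave is a knave.
Victor is a knave.
Ivy is a knave.
Olivia is a knave.

Verification:
- Quinn (knave) says "At least one of us is a knight" - this is FALSE (a lie) because no one is a knight.
- Dave (knave) says "I tell the truth" - this is FALSE (a lie) because Dave is a knave.
- Victor (knave) says "I always speak truthfully" - this is FALSE (a lie) because Victor is a knave.
- Ivy (knave) says "Olivia is a knight" - this is FALSE (a lie) because Olivia is a knave.
- Olivia (knave) says "Quinn and I are different types" - this is FALSE (a lie) because Olivia is a knave and Quinn is a knave.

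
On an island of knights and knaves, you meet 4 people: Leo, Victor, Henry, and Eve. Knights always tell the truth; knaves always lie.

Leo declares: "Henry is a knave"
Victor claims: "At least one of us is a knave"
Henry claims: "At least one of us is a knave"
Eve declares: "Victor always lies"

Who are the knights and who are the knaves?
Leo is a knave.
Victor is a knight.
Henry is a knight.
Eve is a knave.

Verification:
- Leo (knave) says "Henry is a knave" - this is FALSE (a lie) because Henry is a knight.
- Victor (knight) says "At least one of us is a knave" - this is TRUE because Leo and Eve are knaves.
- Henry (knight) says "At least one of us is a knave" - this is TRUE because Leo and Eve are knaves.
- Eve (knave) says "Victor always lies" - this is FALSE (a lie) because Victor is a knight.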